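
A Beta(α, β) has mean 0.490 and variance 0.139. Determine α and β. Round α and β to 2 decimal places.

By moment matching, α+β = μ(1−μ)/σ² − 1 = (0.490·0.510)/0.139 − 1 = 1.7978 − 1 = 0.7978.
Since α/(α+β) = μ, α = 0.490·0.7978 = 0.39 and β = 0.510·0.7978 = 0.41.

α = 0.39, β = 0.41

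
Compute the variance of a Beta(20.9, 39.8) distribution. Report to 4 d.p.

μ = 20.9/60.7 = 0.344316; Var = μ(1−μ)/(α+β+1) = 0.2257626/61.7 = 0.0037.

0.0037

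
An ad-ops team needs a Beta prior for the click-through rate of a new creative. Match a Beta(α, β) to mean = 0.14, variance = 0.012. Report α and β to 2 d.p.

α = 1.26, β = 7.77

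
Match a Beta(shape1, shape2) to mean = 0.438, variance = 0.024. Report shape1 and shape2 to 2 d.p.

Let s = shape1+shape2. The Beta variance is μ(1−μ)/(s+1).
So s+1 = μ(1−μ)/σ² = (0.438×0.562)/0.024 = 0.246156/0.024 = 10.2565, giving s = 9.2565.
Then shape1 = μs = 0.438×9.2565 = 4.05 and shape2 = (1−μ)s = 0.562×9.2565 = 5.20.

shape1 = 4.05, shape2 = 5.20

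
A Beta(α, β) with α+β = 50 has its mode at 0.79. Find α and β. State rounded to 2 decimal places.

α = 38.92, β = 11.08

For α,β>1 the mode is (α−1)/(α+β−2), so α = mode·(κ−2)+1 = 0.79×48+1 = 38.92.
And β = (1−mode)·(κ−2)+1 = 0.21×48+1 = 11.08.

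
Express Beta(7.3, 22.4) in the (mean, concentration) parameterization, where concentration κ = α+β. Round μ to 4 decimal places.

μ = 0.2458, κ = 29.7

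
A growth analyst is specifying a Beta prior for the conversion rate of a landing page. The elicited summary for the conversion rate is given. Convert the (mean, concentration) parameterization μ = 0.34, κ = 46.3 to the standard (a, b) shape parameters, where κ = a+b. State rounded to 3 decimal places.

a = 15.742, b = 30.558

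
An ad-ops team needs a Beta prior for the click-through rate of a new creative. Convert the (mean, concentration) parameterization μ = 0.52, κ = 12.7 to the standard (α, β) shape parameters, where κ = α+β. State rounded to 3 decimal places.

α = 6.604, β = 6.096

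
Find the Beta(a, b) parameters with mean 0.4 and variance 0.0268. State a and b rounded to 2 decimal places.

a = 3.18, b = 4.77

By moment matching, a+b = μ(1−μ)/σ² − 1 = (0.4·0.6)/0.0268 − 1 = 8.9552 − 1 = 7.9552.
Since a/(a+b) = μ, a = 0.4·7.9552 = 3.18 and b = 0.6·7.9552 = 4.77.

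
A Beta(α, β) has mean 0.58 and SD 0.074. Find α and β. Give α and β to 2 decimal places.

α = 25.22, β = 18.26

First σ² = 0.005476. Setting α = μn, β = (1−μ)n with n = α+β,
μ(1−μ)/(n+1) = 0.005476 ⇒ n+1 = 0.2436/0.005476 = 44.4850 ⇒ n = 43.4850.
Hence α = 0.58×43.4850 = 25.22, β = 0.42×43.4850 = 18.26.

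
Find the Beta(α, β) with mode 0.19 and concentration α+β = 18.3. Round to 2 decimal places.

α = 4.10, β = 14.20

Mode = (α−1)/(κ−2) with κ = α+β, so α−1 = 0.19·16.3 = 3.10.
α = 4.10; β = κ − α = 14.20.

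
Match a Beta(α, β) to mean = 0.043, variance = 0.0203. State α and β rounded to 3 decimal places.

Let s = α+β. The Beta variance is μ(1−μ)/(s+1).
So s+1 = μ(1−μ)/σ² = (0.043×0.957)/0.0203 = 0.041151/0.0203 = 2.0271, giving s = 1.0271.
Then α = μs = 0.043×1.0271 = 0.044 and β = (1−μ)s = 0.957×1.0271 = 0.983.

α = 0.044, β = 0.983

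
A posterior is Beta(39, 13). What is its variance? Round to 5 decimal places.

μ = 39/52 = 0.750000; Var = μ(1−μ)/(α+β+1) = 0.1875000/53 = 0.00354.

0.00354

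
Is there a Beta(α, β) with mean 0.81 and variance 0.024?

The Beta variance bound is σ² < μ(1−μ).
Here μ(1−μ) = 0.81×0.19 = 0.1539, and 0.024 < 0.1539.

Yes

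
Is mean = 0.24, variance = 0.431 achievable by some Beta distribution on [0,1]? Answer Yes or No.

No

The Beta variance bound is σ² < μ(1−μ).
Here μ(1−μ) = 0.24×0.76 = 0.1824, and 0.431 ≥ 0.1824.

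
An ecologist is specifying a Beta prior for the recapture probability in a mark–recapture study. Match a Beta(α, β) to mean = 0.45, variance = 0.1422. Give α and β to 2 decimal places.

By moment matching, α+β = μ(1−μ)/σ² − 1 = (0.45·0.55)/0.1422 − 1 = 1.7405 − 1 = 0.7405.
Since α/(α+β) = μ, α = 0.45·0.7405 = 0.33 and β = 0.55·0.7405 = 0.41.

α = 0.33, β = 0.41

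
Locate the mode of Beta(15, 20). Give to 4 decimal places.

0.4242

The density x^(α−1)(1−x)^(β−1) is maximised at (α−1)/(α+β−2) = 14/33 = 0.4242.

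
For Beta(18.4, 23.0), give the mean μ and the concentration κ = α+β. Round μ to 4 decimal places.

μ = 0.4444, κ = 41.4

κ = α+β = 18.4+23.0 = 41.4; μ = α/κ = 18.4/41.4 = 0.4444.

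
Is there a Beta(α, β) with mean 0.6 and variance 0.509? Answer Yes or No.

The Beta variance bound is σ² < μ(1−μ).
Here μ(1−μ) = 0.6×0.4 = 0.24, and 0.509 ≥ 0.24.

No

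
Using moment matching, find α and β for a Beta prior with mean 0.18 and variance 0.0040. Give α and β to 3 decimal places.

Let s = α+β. The Beta variance is μ(1−μ)/(s+1).
So s+1 = μ(1−μ)/σ² = (0.18×0.82)/0.0040 = 0.1476/0.0040 = 36.9000, giving s = 35.9000.
Then α = μs = 0.18×35.9000 = 6.462 and β = (1−μ)s = 0.82×35.9000 = 29.438.

α = 6.462, β = 29.438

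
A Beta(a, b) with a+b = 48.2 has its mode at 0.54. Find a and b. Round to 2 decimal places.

a = 25.95, b = 22.25

For a,b>1 the mode is (a−1)/(a+b−2), so a = mode·(κ−2)+1 = 0.54×46.2+1 = 25.95.
And b = (1−mode)·(κ−2)+1 = 0.46×46.2+1 = 22.25.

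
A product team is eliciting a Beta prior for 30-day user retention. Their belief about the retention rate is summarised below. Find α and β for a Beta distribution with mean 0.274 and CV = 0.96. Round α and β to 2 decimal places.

α = 0.51, β = 1.36

Var = (CV·μ)² = (0.96×0.274)² = 0.069190.
α+β = μ(1−μ)/Var − 1 = 0.198924/0.069190 − 1 = 1.8750.
Thus α = 0.274·1.8750 = 0.51 and β = 0.726·1.8750 = 1.36.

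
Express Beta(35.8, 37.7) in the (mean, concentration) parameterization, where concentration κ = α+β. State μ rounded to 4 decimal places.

μ = 0.4871, κ = 73.5

κ = α+β = 35.8+37.7 = 73.5; μ = α/κ = 35.8/73.5 = 0.4871.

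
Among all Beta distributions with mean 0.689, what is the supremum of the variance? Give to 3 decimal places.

0.214

For fixed mean μ the Beta variance is μ(1−μ)/(α+β+1), increasing as α+β decreases.
Its least upper bound (not attained) is μ(1−μ) = 0.689·0.311 = 0.214.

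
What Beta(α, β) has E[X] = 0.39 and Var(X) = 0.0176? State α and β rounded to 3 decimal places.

α = 4.882, β = 7.635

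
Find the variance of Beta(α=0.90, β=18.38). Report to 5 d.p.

0.00219

α+β = 19.28 and αβ = 16.5420, so Var = αβ/[(α+β)²(α+β+1)] = 16.5420/7538.449152 = 0.00219.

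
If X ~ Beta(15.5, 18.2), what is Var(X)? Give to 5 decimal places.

μ = 15.5/33.7 = 0.459941; Var = μ(1−μ)/(α+β+1) = 0.2483952/34.7 = 0.00716.

0.00716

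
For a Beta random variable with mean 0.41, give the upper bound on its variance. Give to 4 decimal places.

Var = μ(1−μ)/(α+β+1), which approaches μ(1−μ) as α+β → 0.
So the supremum is μ(1−μ) = 0.41×0.59 = 0.2419.

0.2419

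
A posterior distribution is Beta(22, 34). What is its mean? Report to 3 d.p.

The Beta mean is α/(α+β) = 22/(22+34) = 0.393.

0.393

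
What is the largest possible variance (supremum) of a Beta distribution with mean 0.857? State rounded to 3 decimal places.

For fixed mean μ the Beta variance is μ(1−μ)/(α+β+1), increasing as α+β decreases.
Its least upper bound (not attained) is μ(1−μ) = 0.857·0.143 = 0.123.

0.123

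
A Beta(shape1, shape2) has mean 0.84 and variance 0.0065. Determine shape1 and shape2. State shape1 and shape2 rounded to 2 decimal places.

Write ν = shape1+shape2; then shape1 = μν and Var = μ(1−μ)/(ν+1).
ν = μ(1−μ)/Var − 1 = 0.1344/0.0065 − 1 = 19.6769.
shape1 = 0.84·19.6769 = 16.53, shape2 = 0.16·19.6769 = 3.15.

shape1 = 16.53, shape2 = 3.15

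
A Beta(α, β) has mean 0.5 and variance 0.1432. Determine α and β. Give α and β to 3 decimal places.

α = 0.373, β = 0.373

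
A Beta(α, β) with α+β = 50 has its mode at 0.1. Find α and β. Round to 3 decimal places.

For α,β>1 the mode is (α−1)/(α+β−2), so α = mode·(κ−2)+1 = 0.1×48+1 = 5.800.
And β = (1−mode)·(κ−2)+1 = 0.9×48+1 = 44.200.

α = 5.800, β = 44.200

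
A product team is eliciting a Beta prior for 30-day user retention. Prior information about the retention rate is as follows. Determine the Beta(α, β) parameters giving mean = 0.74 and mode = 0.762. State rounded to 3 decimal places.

α = 17.625, β = 6.193

Let s = α+β. Mean gives α = μs = 0.74s; mode gives (α−1)/(s−2) = 0.762.
Substituting: 0.74s − 1 = 0.762(s−2) = 0.762s − 1.524, so -0.022s = -0.524 and s = 23.8182.
Then α = 0.74×23.8182 = 17.625 and β = s−α = 6.193.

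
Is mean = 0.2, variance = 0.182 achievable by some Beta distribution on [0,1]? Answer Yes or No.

The Beta variance bound is σ² < μ(1−μ).
Here μ(1−μ) = 0.2×0.8 = 0.16, and 0.182 ≥ 0.16.

No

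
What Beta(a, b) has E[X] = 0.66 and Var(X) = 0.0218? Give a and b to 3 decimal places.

a = 6.134, b = 3.160

By moment matching, a+b = μ(1−μ)/σ² − 1 = (0.66·0.34)/0.0218 − 1 = 10.2936 − 1 = 9.2936.
Since a/(a+b) = μ, a = 0.66·9.2936 = 6.134 and b = 0.34·9.2936 = 3.160.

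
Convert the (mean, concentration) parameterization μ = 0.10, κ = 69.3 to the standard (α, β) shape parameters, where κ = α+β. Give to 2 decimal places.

α = 6.93, β = 62.37

α = μκ = 0.10×69.3 = 6.93 and β = (1−μ)κ = 0.90×69.3 = 62.37.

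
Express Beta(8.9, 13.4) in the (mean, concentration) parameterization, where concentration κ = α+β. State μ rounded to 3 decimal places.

κ = α+β = 8.9+13.4 = 22.3; μ = α/κ = 8.9/22.3 = 0.399.

μ = 0.399, κ = 22.3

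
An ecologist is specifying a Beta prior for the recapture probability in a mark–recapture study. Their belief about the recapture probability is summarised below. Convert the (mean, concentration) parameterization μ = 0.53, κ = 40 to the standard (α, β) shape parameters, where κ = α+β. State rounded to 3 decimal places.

α = μκ = 0.53×40 = 21.200 and β = (1−μ)κ = 0.47×40 = 18.800.

α = 21.200, β = 18.800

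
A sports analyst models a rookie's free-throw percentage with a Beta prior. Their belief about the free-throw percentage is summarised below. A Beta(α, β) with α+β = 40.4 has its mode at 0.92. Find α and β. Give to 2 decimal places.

α = 36.33, β = 4.07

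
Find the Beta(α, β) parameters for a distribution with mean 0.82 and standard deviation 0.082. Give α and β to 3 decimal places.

α = 17.180, β = 3.771

Variance = 0.082² = 0.006724. The moment-matching identity α+β = μ(1−μ)/Var − 1 gives
α+β = 0.1476/0.006724 − 1 = 20.9512, so α = μ·20.9512 = 17.180 and β = (1−μ)·20.9512 = 3.771.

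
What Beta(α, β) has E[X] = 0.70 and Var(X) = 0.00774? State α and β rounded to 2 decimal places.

α = 18.29, β = 7.84

By moment matching, α+β = μ(1−μ)/σ² − 1 = (0.70·0.30)/0.00774 − 1 = 27.1318 − 1 = 26.1318.
Since α/(α+β) = μ, α = 0.70·26.1318 = 18.29 and β = 0.30·26.1318 = 7.84.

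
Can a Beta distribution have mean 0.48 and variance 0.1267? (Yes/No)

Yes

A Beta with mean μ has variance μ(1−μ)/(α+β+1) < μ(1−μ).
Here μ(1−μ) = 0.48×0.52 = 0.2496, and 0.1267 < 0.2496.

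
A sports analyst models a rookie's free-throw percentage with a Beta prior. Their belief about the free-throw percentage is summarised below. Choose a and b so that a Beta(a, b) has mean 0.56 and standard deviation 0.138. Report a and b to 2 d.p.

a = 6.69, b = 5.25

σ² = 0.138² = 0.019044.
With s = a+b, Var = μ(1−μ)/(s+1), so s+1 = (0.56×0.44)/0.019044 = 12.9385 and s = 11.9385.
a = μs = 6.69, b = (1−μ)s = 5.25.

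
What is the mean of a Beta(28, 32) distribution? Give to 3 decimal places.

E[X] = α/(α+β) = 28/60 = 0.467.

0.467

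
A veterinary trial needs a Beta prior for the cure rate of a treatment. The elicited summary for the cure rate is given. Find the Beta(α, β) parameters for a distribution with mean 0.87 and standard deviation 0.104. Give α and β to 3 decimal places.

α = 8.227, β = 1.229

σ² = 0.104² = 0.010816.
With s = α+β, Var = μ(1−μ)/(s+1), so s+1 = (0.87×0.13)/0.010816 = 10.4567 and s = 9.4567.
α = μs = 8.227, β = (1−μ)s = 1.229.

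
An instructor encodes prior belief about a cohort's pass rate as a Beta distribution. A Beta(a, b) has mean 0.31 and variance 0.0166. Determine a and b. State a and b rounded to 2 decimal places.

a = 3.68, b = 8.20

By moment matching, a+b = μ(1−μ)/σ² − 1 = (0.31·0.69)/0.0166 − 1 = 12.8855 − 1 = 11.8855.
Since a/(a+b) = μ, a = 0.31·11.8855 = 3.68 and b = 0.69·11.8855 = 8.20.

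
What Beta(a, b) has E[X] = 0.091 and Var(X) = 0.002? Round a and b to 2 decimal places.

a = 3.67, b = 36.69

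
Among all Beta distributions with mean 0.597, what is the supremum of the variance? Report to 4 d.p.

0.2406

For fixed mean μ the Beta variance is μ(1−μ)/(α+β+1), increasing as α+β decreases.
Its least upper bound (not attained) is μ(1−μ) = 0.597·0.403 = 0.2406.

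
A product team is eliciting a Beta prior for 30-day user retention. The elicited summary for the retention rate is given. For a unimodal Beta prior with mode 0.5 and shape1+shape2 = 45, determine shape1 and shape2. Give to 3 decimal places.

shape1 = 22.500, shape2 = 22.500

Mode = (shape1−1)/(κ−2) with κ = shape1+shape2, so shape1−1 = 0.5·43 = 21.500.
shape1 = 22.500; shape2 = κ − shape1 = 22.500.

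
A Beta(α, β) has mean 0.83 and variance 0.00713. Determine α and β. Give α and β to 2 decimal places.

α = 15.60, β = 3.19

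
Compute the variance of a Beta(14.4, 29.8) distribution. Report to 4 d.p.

0.0049

μ = 14.4/44.2 = 0.325792; Var = μ(1−μ)/(α+β+1) = 0.2196515/45.2 = 0.0049.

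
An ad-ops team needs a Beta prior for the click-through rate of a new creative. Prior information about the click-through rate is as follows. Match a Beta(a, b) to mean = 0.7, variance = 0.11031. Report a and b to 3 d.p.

a = 0.633, b = 0.271

By moment matching, a+b = μ(1−μ)/σ² − 1 = (0.7·0.3)/0.11031 − 1 = 1.9037 − 1 = 0.9037.
Since a/(a+b) = μ, a = 0.7·0.9037 = 0.633 and b = 0.3·0.9037 = 0.271.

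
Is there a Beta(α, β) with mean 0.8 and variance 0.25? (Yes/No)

No

A Beta with mean μ has variance μ(1−μ)/(α+β+1) < μ(1−μ).
Here μ(1−μ) = 0.8×0.2 = 0.16, and 0.25 ≥ 0.16.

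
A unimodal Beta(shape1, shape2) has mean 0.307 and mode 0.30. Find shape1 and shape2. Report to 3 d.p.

With s = shape1+shape2: μ = shape1/s and mode = (shape1−1)/(s−2). Eliminating shape1 = μs,
μs − 1 = m(s−2) ⇒ s(μ−m) = 1−2m ⇒ s = 0.40/0.007 = 57.1429.
So shape1 = μs = 17.543, shape2 = (1−μ)s = 39.600.

shape1 = 17.543, shape2 = 39.600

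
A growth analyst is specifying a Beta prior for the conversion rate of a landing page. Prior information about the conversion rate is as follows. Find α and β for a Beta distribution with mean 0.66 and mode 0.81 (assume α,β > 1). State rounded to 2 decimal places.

α = 2.73, β = 1.41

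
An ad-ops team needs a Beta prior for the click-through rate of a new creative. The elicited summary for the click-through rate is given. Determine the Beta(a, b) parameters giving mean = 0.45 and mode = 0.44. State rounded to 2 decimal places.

a = 5.40, b = 6.60

With s = a+b: μ = a/s and mode = (a−1)/(s−2). Eliminating a = μs,
μs − 1 = m(s−2) ⇒ s(μ−m) = 1−2m ⇒ s = 0.12/0.01 = 12.0000.
So a = μs = 5.40, b = (1−μ)s = 6.60.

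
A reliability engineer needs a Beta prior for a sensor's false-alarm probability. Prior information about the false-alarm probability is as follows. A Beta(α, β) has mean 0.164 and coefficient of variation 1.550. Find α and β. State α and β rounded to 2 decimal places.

σ = CV·μ = 1.550×0.164 = 0.25420, so σ² = 0.064618.
s+1 = μ(1−μ)/σ² = 0.137104/0.064618 = 2.1218, so s = α+β = 1.1218.
α = μs = 0.18, β = (1−μ)s = 0.94.

α = 0.18, β = 0.94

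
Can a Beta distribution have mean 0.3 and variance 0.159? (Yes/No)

Yes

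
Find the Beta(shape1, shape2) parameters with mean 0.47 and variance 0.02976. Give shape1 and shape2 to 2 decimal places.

Let s = shape1+shape2. The Beta variance is μ(1−μ)/(s+1).
So s+1 = μ(1−μ)/σ² = (0.47×0.53)/0.02976 = 0.2491/0.02976 = 8.3703, giving s = 7.3703.
Then shape1 = μs = 0.47×7.3703 = 3.46 and shape2 = (1−μ)s = 0.53×7.3703 = 3.91.

shape1 = 3.46, shape2 = 3.91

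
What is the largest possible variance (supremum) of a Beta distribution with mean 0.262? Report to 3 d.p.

0.193

Var = μ(1−μ)/(α+β+1), which approaches μ(1−μ) as α+β → 0.
So the supremum is μ(1−μ) = 0.262×0.738 = 0.193.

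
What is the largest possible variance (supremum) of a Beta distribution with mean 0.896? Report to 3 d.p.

0.093

For fixed mean μ the Beta variance is μ(1−μ)/(α+β+1), increasing as α+β decreases.
Its least upper bound (not attained) is μ(1−μ) = 0.896·0.104 = 0.093.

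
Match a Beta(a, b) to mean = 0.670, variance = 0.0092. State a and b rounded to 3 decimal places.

a = 15.432, b = 7.601

By moment matching, a+b = μ(1−μ)/σ² − 1 = (0.670·0.330)/0.0092 − 1 = 24.0326 − 1 = 23.0326.
Since a/(a+b) = μ, a = 0.670·23.0326 = 15.432 and b = 0.330·23.0326 = 7.601.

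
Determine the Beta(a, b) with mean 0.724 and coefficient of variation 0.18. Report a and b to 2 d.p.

a = 7.79, b = 2.97

σ = CV·μ = 0.18×0.724 = 0.13032, so σ² = 0.016983.
s+1 = μ(1−μ)/σ² = 0.199824/0.016983 = 11.7659, so s = a+b = 10.7659.
a = μs = 7.79, b = (1−μ)s = 2.97.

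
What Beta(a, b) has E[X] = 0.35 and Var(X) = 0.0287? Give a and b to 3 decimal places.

a = 2.424, b = 4.502

By moment matching, a+b = μ(1−μ)/σ² − 1 = (0.35·0.65)/0.0287 − 1 = 7.9268 − 1 = 6.9268.
Since a/(a+b) = μ, a = 0.35·6.9268 = 2.424 and b = 0.65·6.9268 = 4.502.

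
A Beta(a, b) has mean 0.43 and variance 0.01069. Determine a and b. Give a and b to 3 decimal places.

a = 9.429, b = 12.499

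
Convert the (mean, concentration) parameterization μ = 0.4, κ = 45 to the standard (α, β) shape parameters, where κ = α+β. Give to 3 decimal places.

Split κ in proportion μ : (1−μ): α = 0.4·45 = 18.000, β = 45 − 18.000 = 27.000.

α = 18.000, β = 27.000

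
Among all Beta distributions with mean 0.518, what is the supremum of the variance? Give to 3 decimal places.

0.250

For fixed mean μ the Beta variance is μ(1−μ)/(α+β+1), increasing as α+β decreases.
Its least upper bound (not attained) is μ(1−μ) = 0.518·0.482 = 0.250.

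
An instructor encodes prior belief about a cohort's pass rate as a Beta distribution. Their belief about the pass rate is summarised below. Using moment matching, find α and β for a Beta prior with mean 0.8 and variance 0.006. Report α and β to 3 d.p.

α = 20.533, β = 5.133

Write ν = α+β; then α = μν and Var = μ(1−μ)/(ν+1).
ν = μ(1−μ)/Var − 1 = 0.16/0.006 − 1 = 25.6667.
α = 0.8·25.6667 = 20.533, β = 0.2·25.6667 = 5.133.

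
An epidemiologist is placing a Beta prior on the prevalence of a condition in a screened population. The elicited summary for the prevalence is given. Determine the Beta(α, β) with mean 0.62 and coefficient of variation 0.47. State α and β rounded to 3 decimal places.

α = 1.100, β = 0.674

Var = (CV·μ)² = (0.47×0.62)² = 0.084914.
α+β = μ(1−μ)/Var − 1 = 0.2356/0.084914 − 1 = 1.7746.
Thus α = 0.62·1.7746 = 1.100 and β = 0.38·1.7746 = 0.674.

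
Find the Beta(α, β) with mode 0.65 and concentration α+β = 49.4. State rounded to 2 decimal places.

Mode = (α−1)/(κ−2) with κ = α+β, so α−1 = 0.65·47.4 = 30.81.
α = 31.81; β = κ − α = 17.59.

α = 31.81, β = 17.59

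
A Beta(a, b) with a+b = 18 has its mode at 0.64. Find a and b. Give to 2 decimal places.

a = 11.24, b = 6.76

Since the density peak of Beta(a,b) is at (a−1)/(a+b−2),
a = 1 + 0.64(18−2) = 11.24 and b = 18 − 11.24 = 6.76.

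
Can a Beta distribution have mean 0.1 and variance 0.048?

Yes

For any Beta, Var(X) < E[X]·(1−E[X]).
Here μ(1−μ) = 0.1×0.9 = 0.09, and 0.048 < 0.09.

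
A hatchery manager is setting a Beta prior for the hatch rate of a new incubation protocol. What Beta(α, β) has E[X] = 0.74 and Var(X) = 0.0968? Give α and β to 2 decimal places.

α = 0.73, β = 0.26

Let s = α+β. The Beta variance is μ(1−μ)/(s+1).
So s+1 = μ(1−μ)/σ² = (0.74×0.26)/0.0968 = 0.1924/0.0968 = 1.9876, giving s = 0.9876.
Then α = μs = 0.74×0.9876 = 0.73 and β = (1−μ)s = 0.26×0.9876 = 0.26.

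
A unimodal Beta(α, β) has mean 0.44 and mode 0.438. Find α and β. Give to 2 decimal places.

α = 27.28, β = 34.72

With s = α+β: μ = α/s and mode = (α−1)/(s−2). Eliminating α = μs,
μs − 1 = m(s−2) ⇒ s(μ−m) = 1−2m ⇒ s = 0.124/0.002 = 62.0000.
So α = μs = 27.28, β = (1−μ)s = 34.72.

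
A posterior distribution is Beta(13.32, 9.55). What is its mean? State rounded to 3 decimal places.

0.582

E[X] = α/(α+β) = 13.32/22.87 = 0.582.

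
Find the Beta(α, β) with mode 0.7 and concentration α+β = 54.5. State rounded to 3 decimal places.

α = 37.750, β = 16.750

Mode = (α−1)/(κ−2) with κ = α+β, so α−1 = 0.7·52.5 = 36.750.
α = 37.750; β = κ − α = 16.750.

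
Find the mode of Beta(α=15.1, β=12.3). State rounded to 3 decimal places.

0.555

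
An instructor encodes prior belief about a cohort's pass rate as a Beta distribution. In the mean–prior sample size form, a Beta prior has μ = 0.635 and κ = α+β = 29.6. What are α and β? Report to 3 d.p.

α = 18.796, β = 10.804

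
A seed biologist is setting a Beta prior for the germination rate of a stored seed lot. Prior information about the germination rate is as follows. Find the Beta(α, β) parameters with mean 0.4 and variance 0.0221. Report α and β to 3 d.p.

α = 3.944, β = 5.916

Let s = α+β. The Beta variance is μ(1−μ)/(s+1).
So s+1 = μ(1−μ)/σ² = (0.4×0.6)/0.0221 = 0.24/0.0221 = 10.8597, giving s = 9.8597.
Then α = μs = 0.4×9.8597 = 3.944 and β = (1−μ)s = 0.6×9.8597 = 5.916.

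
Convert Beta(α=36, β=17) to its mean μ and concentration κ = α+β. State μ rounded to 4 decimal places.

κ = α+β = 36+17 = 53; μ = α/κ = 36/53 = 0.6792.

μ = 0.6792, κ = 53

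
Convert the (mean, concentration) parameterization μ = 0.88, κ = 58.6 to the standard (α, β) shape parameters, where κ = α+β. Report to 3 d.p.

α = 51.568, β = 7.032

Split κ in proportion μ : (1−μ): α = 0.88·58.6 = 51.568, β = 58.6 − 51.568 = 7.032.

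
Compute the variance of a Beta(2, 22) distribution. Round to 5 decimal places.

0.00306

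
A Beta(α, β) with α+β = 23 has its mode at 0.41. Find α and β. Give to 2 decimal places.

α = 9.61, β = 13.39

Since the density peak of Beta(α,β) is at (α−1)/(α+β−2),
α = 1 + 0.41(23−2) = 9.61 and β = 23 − 9.61 = 13.39.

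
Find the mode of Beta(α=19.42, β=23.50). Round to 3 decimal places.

0.450

The density x^(α−1)(1−x)^(β−1) is maximised at (α−1)/(α+β−2) = 18.42/40.92 = 0.450.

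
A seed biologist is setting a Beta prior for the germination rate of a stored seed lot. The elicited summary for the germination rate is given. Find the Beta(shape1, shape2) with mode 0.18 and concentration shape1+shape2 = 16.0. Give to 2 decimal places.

shape1 = 3.52, shape2 = 12.48

Since the density peak of Beta(shape1,shape2) is at (shape1−1)/(shape1+shape2−2),
shape1 = 1 + 0.18(16.0−2) = 3.52 and shape2 = 16.0 − 3.52 = 12.48.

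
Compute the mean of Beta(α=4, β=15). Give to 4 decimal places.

0.2105

E[X] = α/(α+β) = 4/19 = 0.2105.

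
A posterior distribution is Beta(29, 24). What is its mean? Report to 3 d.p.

The Beta mean is α/(α+β) = 29/(29+24) = 0.547.

0.547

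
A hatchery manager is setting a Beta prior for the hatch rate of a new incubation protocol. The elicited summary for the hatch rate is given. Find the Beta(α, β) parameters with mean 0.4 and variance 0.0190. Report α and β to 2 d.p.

Let s = α+β. The Beta variance is μ(1−μ)/(s+1).
So s+1 = μ(1−μ)/σ² = (0.4×0.6)/0.0190 = 0.24/0.0190 = 12.6316, giving s = 11.6316.
Then α = μs = 0.4×11.6316 = 4.65 and β = (1−μ)s = 0.6×11.6316 = 6.98.

α = 4.65, β = 6.98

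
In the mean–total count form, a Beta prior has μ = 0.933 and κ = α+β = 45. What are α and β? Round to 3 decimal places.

α = 41.985, β = 3.015

α = μκ = 0.933×45 = 41.985 and β = (1−μ)κ = 0.067×45 = 3.015.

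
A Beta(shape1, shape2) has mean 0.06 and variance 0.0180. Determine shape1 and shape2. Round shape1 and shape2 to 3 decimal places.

shape1 = 0.128, shape2 = 2.005

By moment matching, shape1+shape2 = μ(1−μ)/σ² − 1 = (0.06·0.94)/0.0180 − 1 = 3.1333 − 1 = 2.1333.
Since shape1/(shape1+shape2) = μ, shape1 = 0.06·2.1333 = 0.128 and shape2 = 0.94·2.1333 = 2.005.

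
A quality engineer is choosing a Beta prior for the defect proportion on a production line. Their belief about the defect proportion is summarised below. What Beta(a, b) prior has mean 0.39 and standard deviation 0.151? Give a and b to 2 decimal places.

a = 3.68, b = 5.75

σ² = 0.151² = 0.022801.
With s = a+b, Var = μ(1−μ)/(s+1), so s+1 = (0.39×0.61)/0.022801 = 10.4338 and s = 9.4338.
a = μs = 3.68, b = (1−μ)s = 5.75.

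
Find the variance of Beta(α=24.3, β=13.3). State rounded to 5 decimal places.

Var = αβ/[(α+β)²(α+β+1)] = (24.3×13.3)/(37.6²×38.6) = 323.19/54571.136 = 0.00592.

0.00592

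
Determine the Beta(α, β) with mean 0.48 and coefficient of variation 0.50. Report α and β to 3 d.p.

α = 1.600, β = 1.733

Var = (CV·μ)² = (0.50×0.48)² = 0.057600.
α+β = μ(1−μ)/Var − 1 = 0.2496/0.057600 − 1 = 3.3333.
Thus α = 0.48·3.3333 = 1.600 and β = 0.52·3.3333 = 1.733.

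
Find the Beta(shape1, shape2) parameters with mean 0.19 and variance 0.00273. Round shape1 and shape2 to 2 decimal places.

shape1 = 10.52, shape2 = 44.85

Write ν = shape1+shape2; then shape1 = μν and Var = μ(1−μ)/(ν+1).
ν = μ(1−μ)/Var − 1 = 0.1539/0.00273 − 1 = 55.3736.
shape1 = 0.19·55.3736 = 10.52, shape2 = 0.81·55.3736 = 44.85.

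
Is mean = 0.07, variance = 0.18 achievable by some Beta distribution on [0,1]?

No

For any Beta, Var(X) < E[X]·(1−E[X]).
Here μ(1−μ) = 0.07×0.93 = 0.0651, and 0.18 ≥ 0.0651.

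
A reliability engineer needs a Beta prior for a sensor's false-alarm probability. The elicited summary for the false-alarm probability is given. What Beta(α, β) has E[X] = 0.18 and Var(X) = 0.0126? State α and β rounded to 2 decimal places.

Let s = α+β. The Beta variance is μ(1−μ)/(s+1).
So s+1 = μ(1−μ)/σ² = (0.18×0.82)/0.0126 = 0.1476/0.0126 = 11.7143, giving s = 10.7143.
Then α = μs = 0.18×10.7143 = 1.93 and β = (1−μ)s = 0.82×10.7143 = 8.79.

α = 1.93, β = 8.79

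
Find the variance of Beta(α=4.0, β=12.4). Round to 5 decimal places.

Var = αβ/[(α+β)²(α+β+1)] = (4.0×12.4)/(16.4²×17.4) = 49.60/4679.904 = 0.01060.

0.01060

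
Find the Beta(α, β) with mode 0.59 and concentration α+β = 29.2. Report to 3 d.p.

Since the density peak of Beta(α,β) is at (α−1)/(α+β−2),
α = 1 + 0.59(29.2−2) = 17.048 and β = 29.2 − 17.048 = 12.152.

α = 17.048, β = 12.152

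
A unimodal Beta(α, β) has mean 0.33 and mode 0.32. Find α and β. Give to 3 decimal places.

α = 11.880, β = 24.120

Let s = α+β. Mean gives α = μs = 0.33s; mode gives (α−1)/(s−2) = 0.32.
Substituting: 0.33s − 1 = 0.32(s−2) = 0.32s − 0.64, so 0.01s = 0.36 and s = 36.0000.
Then α = 0.33×36.0000 = 11.880 and β = s−α = 24.120.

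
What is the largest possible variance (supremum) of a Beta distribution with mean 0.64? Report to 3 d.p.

Var = μ(1−μ)/(α+β+1), which approaches μ(1−μ) as α+β → 0.
So the supremum is μ(1−μ) = 0.64×0.36 = 0.230.

0.230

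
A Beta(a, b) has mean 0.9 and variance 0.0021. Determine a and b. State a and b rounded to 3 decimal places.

Let s = a+b. The Beta variance is μ(1−μ)/(s+1).
So s+1 = μ(1−μ)/σ² = (0.9×0.1)/0.0021 = 0.09/0.0021 = 42.8571, giving s = 41.8571.
Then a = μs = 0.9×41.8571 = 37.671 and b = (1−μ)s = 0.1×41.8571 = 4.186.

a = 37.671, b = 4.186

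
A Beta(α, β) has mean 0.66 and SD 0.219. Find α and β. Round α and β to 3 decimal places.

α = 2.428, β = 1.251

σ² = 0.219² = 0.047961.
With s = α+β, Var = μ(1−μ)/(s+1), so s+1 = (0.66×0.34)/0.047961 = 4.6788 and s = 3.6788.
α = μs = 2.428, β = (1−μ)s = 1.251.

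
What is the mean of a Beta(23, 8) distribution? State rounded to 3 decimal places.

The Beta mean is α/(α+β) = 23/(23+8) = 0.742.

0.742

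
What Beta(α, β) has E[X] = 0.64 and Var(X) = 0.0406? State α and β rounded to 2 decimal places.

α = 2.99, β = 1.68

Let s = α+β. The Beta variance is μ(1−μ)/(s+1).
So s+1 = μ(1−μ)/σ² = (0.64×0.36)/0.0406 = 0.2304/0.0406 = 5.6749, giving s = 4.6749.
Then α = μs = 0.64×4.6749 = 2.99 and β = (1−μ)s = 0.36×4.6749 = 1.68.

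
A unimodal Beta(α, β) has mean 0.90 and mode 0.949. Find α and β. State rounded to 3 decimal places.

α = 16.494, β = 1.833

With s = α+β: μ = α/s and mode = (α−1)/(s−2). Eliminating α = μs,
μs − 1 = m(s−2) ⇒ s(μ−m) = 1−2m ⇒ s = -0.898/-0.049 = 18.3265.
So α = μs = 16.494, β = (1−μ)s = 1.833.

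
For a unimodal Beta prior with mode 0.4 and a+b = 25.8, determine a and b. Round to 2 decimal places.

a = 10.52, b = 15.28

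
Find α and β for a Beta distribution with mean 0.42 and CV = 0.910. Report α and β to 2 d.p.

α = 0.28, β = 0.39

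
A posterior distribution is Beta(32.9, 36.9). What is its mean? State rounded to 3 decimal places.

The Beta mean is α/(α+β) = 32.9/(32.9+36.9) = 0.471.

0.471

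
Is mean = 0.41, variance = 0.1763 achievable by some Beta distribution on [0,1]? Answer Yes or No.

For any Beta, Var(X) < E[X]·(1−E[X]).
Here μ(1−μ) = 0.41×0.59 = 0.2419, and 0.1763 < 0.2419.

Yes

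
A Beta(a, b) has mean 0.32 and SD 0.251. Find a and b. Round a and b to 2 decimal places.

Variance = 0.251² = 0.063001. The moment-matching identity a+b = μ(1−μ)/Var − 1 gives
a+b = 0.2176/0.063001 − 1 = 2.4539, so a = μ·2.4539 = 0.79 and b = (1−μ)·2.4539 = 1.67.

a = 0.79, b = 1.67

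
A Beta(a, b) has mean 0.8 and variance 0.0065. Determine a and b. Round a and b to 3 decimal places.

a = 18.892, b = 4.723

Let s = a+b. The Beta variance is μ(1−μ)/(s+1).
So s+1 = μ(1−μ)/σ² = (0.8×0.2)/0.0065 = 0.16/0.0065 = 24.6154, giving s = 23.6154.
Then a = μs = 0.8×23.6154 = 18.892 and b = (1−μ)s = 0.2×23.6154 = 4.723.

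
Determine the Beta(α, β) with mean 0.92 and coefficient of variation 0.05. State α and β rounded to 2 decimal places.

α = 31.08, β = 2.70

σ = CV·μ = 0.05×0.92 = 0.04600, so σ² = 0.002116.
s+1 = μ(1−μ)/σ² = 0.0736/0.002116 = 34.7826, so s = α+β = 33.7826.
α = μs = 31.08, β = (1−μ)s = 2.70.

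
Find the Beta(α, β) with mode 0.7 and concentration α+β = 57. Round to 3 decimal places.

α = 39.500, β = 17.500

For α,β>1 the mode is (α−1)/(α+β−2), so α = mode·(κ−2)+1 = 0.7×55+1 = 39.500.
And β = (1−mode)·(κ−2)+1 = 0.3×55+1 = 17.500.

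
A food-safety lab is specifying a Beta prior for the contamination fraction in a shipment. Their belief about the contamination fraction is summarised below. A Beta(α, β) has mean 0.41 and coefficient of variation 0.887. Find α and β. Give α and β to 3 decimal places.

α = 0.340, β = 0.489

σ = CV·μ = 0.887×0.41 = 0.36367, so σ² = 0.132256.
s+1 = μ(1−μ)/σ² = 0.2419/0.132256 = 1.8290, so s = α+β = 0.8290.
α = μs = 0.340, β = (1−μ)s = 0.489.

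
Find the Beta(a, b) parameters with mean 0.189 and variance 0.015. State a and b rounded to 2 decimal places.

a = 1.74, b = 7.48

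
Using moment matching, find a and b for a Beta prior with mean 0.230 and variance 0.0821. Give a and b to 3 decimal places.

Let s = a+b. The Beta variance is μ(1−μ)/(s+1).
So s+1 = μ(1−μ)/σ² = (0.230×0.770)/0.0821 = 0.177100/0.0821 = 2.1571, giving s = 1.1571.
Then a = μs = 0.230×1.1571 = 0.266 and b = (1−μ)s = 0.770×1.1571 = 0.891.

a = 0.266, b = 0.891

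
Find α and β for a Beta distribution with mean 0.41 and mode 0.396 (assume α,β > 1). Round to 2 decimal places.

α = 6.09, β = 8.77

With s = α+β: μ = α/s and mode = (α−1)/(s−2). Eliminating α = μs,
μs − 1 = m(s−2) ⇒ s(μ−m) = 1−2m ⇒ s = 0.208/0.014 = 14.8571.
So α = μs = 6.09, β = (1−μ)s = 8.77.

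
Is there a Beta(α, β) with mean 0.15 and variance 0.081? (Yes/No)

Yes

A Beta with mean μ has variance μ(1−μ)/(α+β+1) < μ(1−μ).
Here μ(1−μ) = 0.15×0.85 = 0.1275, and 0.081 < 0.1275.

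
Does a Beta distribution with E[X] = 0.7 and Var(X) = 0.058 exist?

Yes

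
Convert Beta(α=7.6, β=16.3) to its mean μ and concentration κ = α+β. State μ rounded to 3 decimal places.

κ = α+β = 7.6+16.3 = 23.9; μ = α/κ = 7.6/23.9 = 0.318.

μ = 0.318, κ = 23.9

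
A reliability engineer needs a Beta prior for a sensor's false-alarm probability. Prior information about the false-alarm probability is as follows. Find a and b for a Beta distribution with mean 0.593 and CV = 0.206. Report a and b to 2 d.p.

a = 9.00, b = 6.18

σ = CV·μ = 0.206×0.593 = 0.12216, so σ² = 0.014923.
s+1 = μ(1−μ)/σ² = 0.241351/0.014923 = 16.1735, so s = a+b = 15.1735.
a = μs = 9.00, b = (1−μ)s = 6.18.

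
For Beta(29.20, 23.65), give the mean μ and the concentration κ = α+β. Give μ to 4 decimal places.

κ = α+β = 29.20+23.65 = 52.85; μ = α/κ = 29.20/52.85 = 0.5525.

μ = 0.5525, κ = 52.85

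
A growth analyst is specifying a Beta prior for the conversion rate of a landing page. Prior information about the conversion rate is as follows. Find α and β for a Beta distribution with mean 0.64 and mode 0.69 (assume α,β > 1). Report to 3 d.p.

With s = α+β: μ = α/s and mode = (α−1)/(s−2). Eliminating α = μs,
μs − 1 = m(s−2) ⇒ s(μ−m) = 1−2m ⇒ s = -0.38/-0.05 = 7.6000.
So α = μs = 4.864, β = (1−μ)s = 2.736.

α = 4.864, β = 2.736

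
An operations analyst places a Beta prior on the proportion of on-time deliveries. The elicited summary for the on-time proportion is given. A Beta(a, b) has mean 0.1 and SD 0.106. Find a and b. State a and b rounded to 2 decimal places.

First σ² = 0.011236. Setting a = μn, b = (1−μ)n with n = a+b,
μ(1−μ)/(n+1) = 0.011236 ⇒ n+1 = 0.09/0.011236 = 8.0100 ⇒ n = 7.0100.
Hence a = 0.1×7.0100 = 0.70, b = 0.9×7.0100 = 6.31.

a = 0.70, b = 6.31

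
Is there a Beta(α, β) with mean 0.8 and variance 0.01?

Yes

The Beta variance bound is σ² < μ(1−μ).
Here μ(1−μ) = 0.8×0.2 = 0.16, and 0.01 < 0.16.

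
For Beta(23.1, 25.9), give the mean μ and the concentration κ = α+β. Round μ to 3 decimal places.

μ = 0.471, κ = 49.0

κ = α+β = 23.1+25.9 = 49.0; μ = α/κ = 23.1/49.0 = 0.471.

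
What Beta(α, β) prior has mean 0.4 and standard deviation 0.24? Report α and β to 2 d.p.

α = 1.27, β = 1.90

σ² = 0.24² = 0.0576.
With s = α+β, Var = μ(1−μ)/(s+1), so s+1 = (0.4×0.6)/0.0576 = 4.1667 and s = 3.1667.
α = μs = 1.27, β = (1−μ)s = 1.90.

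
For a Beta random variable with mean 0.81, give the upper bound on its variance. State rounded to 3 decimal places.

0.154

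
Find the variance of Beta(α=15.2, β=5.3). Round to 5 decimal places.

Var = αβ/[(α+β)²(α+β+1)] = (15.2×5.3)/(20.5²×21.5) = 80.56/9035.375 = 0.00892.

0.00892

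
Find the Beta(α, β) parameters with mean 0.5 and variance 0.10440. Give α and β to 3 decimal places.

Let s = α+β. The Beta variance is μ(1−μ)/(s+1).
So s+1 = μ(1−μ)/σ² = (0.5×0.5)/0.10440 = 0.25/0.10440 = 2.3946, giving s = 1.3946.
Then α = μs = 0.5×1.3946 = 0.697 and β = (1−μ)s = 0.5×1.3946 = 0.697.

α = 0.697, β = 0.697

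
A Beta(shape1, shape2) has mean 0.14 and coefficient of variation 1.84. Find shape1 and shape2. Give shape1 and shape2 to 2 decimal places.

shape1 = 0.11, shape2 = 0.70

Var = (CV·μ)² = (1.84×0.14)² = 0.066358.
shape1+shape2 = μ(1−μ)/Var − 1 = 0.1204/0.066358 − 1 = 0.8144.
Thus shape1 = 0.14·0.8144 = 0.11 and shape2 = 0.86·0.8144 = 0.70.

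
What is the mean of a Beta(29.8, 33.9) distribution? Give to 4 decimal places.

0.4678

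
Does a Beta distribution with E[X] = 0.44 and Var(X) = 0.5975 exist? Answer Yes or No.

The Beta variance bound is σ² < μ(1−μ).
Here μ(1−μ) = 0.44×0.56 = 0.2464, and 0.5975 ≥ 0.2464.

No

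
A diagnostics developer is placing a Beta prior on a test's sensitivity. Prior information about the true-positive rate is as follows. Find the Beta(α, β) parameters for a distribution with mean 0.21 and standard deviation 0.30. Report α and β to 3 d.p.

Variance = 0.30² = 0.0900. The moment-matching identity α+β = μ(1−μ)/Var − 1 gives
α+β = 0.1659/0.0900 − 1 = 0.8433, so α = μ·0.8433 = 0.177 and β = (1−μ)·0.8433 = 0.666.

α = 0.177, β = 0.666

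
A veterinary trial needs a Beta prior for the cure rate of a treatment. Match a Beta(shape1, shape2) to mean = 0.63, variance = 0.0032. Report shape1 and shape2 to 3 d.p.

By moment matching, shape1+shape2 = μ(1−μ)/σ² − 1 = (0.63·0.37)/0.0032 − 1 = 72.8438 − 1 = 71.8438.
Since shape1/(shape1+shape2) = μ, shape1 = 0.63·71.8438 = 45.262 and shape2 = 0.37·71.8438 = 26.582.

shape1 = 45.262, shape2 = 26.582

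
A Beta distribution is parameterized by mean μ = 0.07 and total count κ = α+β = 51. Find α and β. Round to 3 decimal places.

α = 3.570, β = 47.430

Split κ in proportion μ : (1−μ): α = 0.07·51 = 3.570, β = 51 − 3.570 = 47.430.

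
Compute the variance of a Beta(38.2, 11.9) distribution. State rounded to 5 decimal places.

0.00354

α+β = 50.1 and αβ = 454.58, so Var = αβ/[(α+β)²(α+β+1)] = 454.58/128261.511 = 0.00354.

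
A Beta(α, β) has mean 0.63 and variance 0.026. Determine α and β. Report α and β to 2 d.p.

α = 5.02, β = 2.95

Let s = α+β. The Beta variance is μ(1−μ)/(s+1).
So s+1 = μ(1−μ)/σ² = (0.63×0.37)/0.026 = 0.2331/0.026 = 8.9654, giving s = 7.9654.
Then α = μs = 0.63×7.9654 = 5.02 and β = (1−μ)s = 0.37×7.9654 = 2.95.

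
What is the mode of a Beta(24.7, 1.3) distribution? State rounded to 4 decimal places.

0.9875

With α,β > 1, mode = (α−1)/(α+β−2) = 23.7/24.0 = 0.9875.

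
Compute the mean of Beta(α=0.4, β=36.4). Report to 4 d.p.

0.0109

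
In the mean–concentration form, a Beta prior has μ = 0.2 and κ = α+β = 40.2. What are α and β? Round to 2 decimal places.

Split κ in proportion μ : (1−μ): α = 0.2·40.2 = 8.04, β = 40.2 − 8.04 = 32.16.

α = 8.04, β = 32.16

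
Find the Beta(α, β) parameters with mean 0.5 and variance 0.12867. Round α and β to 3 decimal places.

α = 0.471, β = 0.471

Write ν = α+β; then α = μν and Var = μ(1−μ)/(ν+1).
ν = μ(1−μ)/Var − 1 = 0.25/0.12867 − 1 = 0.9430.
α = 0.5·0.9430 = 0.471, β = 0.5·0.9430 = 0.471.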